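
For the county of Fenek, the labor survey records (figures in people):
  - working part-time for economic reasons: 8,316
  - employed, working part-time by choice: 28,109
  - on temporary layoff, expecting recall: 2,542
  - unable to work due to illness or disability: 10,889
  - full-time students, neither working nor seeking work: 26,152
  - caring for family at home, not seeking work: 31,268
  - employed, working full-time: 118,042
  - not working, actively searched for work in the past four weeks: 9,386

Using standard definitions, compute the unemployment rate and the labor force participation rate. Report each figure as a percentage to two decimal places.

Employed = 8,316 + 28,109 + 118,042 = 154,467 (anyone who worked, including part-time for economic reasons, counts as employed).
Unemployed = 2,542 + 9,386 = 11,928 (jobless and actively searching, or on temporary layoff).
Labor force = 154,467 + 11,928 = 166,395.
Not in labor force = 10,889 + 26,152 + 31,268 = 68,309 (those not working and not actively searching are outside the labor force).
Civilian working-age population = 166,395 + 68,309 = 234,704.
Unemployment rate = 11,928 / 166,395 = 7.17%.
Labor force participation rate = 166,395 / 234,704 = 70.90%.

Unemployment rate ≈ 7.17%; labor force participation rate ≈ 70.90%.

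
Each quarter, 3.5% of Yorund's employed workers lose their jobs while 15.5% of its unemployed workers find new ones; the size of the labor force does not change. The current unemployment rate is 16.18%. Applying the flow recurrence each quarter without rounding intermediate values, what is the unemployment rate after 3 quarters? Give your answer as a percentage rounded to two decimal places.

With a fixed labor force, u_{t+1} = u_t + s·(1−u_t) − f·u_t = u_t·(1−s−f) + s.
Here 1−s−f = 0.810 and s = 0.035.
u_1 = 0.161800 × 0.810 + 0.035 = 0.166058.
u_2 = 0.166058 × 0.810 + 0.035 = 0.169507.
u_3 = 0.169507 × 0.810 + 0.035 = 0.172301.

Unemployment rate after three quarters ≈ 17.23%.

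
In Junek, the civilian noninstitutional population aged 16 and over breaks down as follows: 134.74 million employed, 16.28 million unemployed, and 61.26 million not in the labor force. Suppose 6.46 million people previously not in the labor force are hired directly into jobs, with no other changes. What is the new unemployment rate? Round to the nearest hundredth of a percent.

New unemployment rate ≈ 10.34%.

Initially, labor force = 134.74 + 16.28 = 151.02 million, so u = 16.28/151.02 = 10.78%.
After the change, employed and labor force both rise by 6.46; unemployed unchanged → E = 141.20, U = 16.28, labor force = 157.48 million.
New unemployment rate = 16.28 / 157.48 = 10.34%.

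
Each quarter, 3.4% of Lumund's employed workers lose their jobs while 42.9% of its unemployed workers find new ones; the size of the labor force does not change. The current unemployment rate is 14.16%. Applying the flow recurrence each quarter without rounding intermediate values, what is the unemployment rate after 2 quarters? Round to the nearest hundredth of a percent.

With a fixed labor force, u_{t+1} = u_t + s·(1−u_t) − f·u_t = u_t·(1−s−f) + s.
Here 1−s−f = 0.537 and s = 0.034.
u_1 = 0.141600 × 0.537 + 0.034 = 0.110039.
u_2 = 0.110039 × 0.537 + 0.034 = 0.093091.

Unemployment rate after two quarters ≈ 9.31%.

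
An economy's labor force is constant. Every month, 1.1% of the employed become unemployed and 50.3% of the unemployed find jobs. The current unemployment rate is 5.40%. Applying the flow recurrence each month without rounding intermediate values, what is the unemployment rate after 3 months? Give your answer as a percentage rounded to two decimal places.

With a fixed labor force, u_{t+1} = u_t + s·(1−u_t) − f·u_t = u_t·(1−s−f) + s.
Here 1−s−f = 0.486 and s = 0.011.
u_1 = 0.054000 × 0.486 + 0.011 = 0.037244.
u_2 = 0.037244 × 0.486 + 0.011 = 0.029101.
u_3 = 0.029101 × 0.486 + 0.011 = 0.025143.

Unemployment rate after three months ≈ 2.51%.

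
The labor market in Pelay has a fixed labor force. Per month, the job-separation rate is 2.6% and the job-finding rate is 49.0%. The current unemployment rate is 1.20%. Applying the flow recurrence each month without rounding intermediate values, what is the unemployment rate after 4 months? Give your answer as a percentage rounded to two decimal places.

Unemployment rate after four months ≈ 4.83%.

With a fixed labor force, u_{t+1} = u_t + s·(1−u_t) − f·u_t = u_t·(1−s−f) + s.
Here 1−s−f = 0.484 and s = 0.026.
u_1 = 0.012000 × 0.484 + 0.026 = 0.031808.
u_2 = 0.031808 × 0.484 + 0.026 = 0.041395.
u_3 = 0.041395 × 0.484 + 0.026 = 0.046035.
u_4 = 0.046035 × 0.484 + 0.026 = 0.048281.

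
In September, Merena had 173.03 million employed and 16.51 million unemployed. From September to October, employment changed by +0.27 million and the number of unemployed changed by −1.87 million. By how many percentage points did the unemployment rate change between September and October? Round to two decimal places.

The unemployment rate changed by −0.92 percentage points.

September: labor force = 173.03 + 16.51 = 189.54; u = 16.51/189.54 = 8.71%.
October: labor force = 173.30 + 14.64 = 187.94; u = 14.64/187.94 = 7.79%.
Change = 7.79% − 8.71% = −0.92 pp.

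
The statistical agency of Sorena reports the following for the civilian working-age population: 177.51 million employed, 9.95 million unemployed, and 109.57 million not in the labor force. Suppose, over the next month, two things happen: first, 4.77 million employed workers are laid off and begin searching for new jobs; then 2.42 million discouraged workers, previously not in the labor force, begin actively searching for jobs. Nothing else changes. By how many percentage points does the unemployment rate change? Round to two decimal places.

Initially, labor force = 177.51 + 9.95 = 187.46 million, so u = 9.95/187.46 = 5.31%.
After the first change, employed falls and unemployed rises by 4.77; labor force unchanged → E = 172.74, U = 14.72, labor force = 187.46 million.
After the second change, unemployed and labor force both rise by 2.42 → E = 172.74, U = 17.14, labor force = 189.88 million.
New unemployment rate = 17.14 / 189.88 = 9.03%.
Change = 9.03% − 5.31% = +3.72 percentage points.

The unemployment rate changes by +3.72 percentage points.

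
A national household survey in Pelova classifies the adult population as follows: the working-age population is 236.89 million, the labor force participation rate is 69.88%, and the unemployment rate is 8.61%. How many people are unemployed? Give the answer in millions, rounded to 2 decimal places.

About 14.25 million are unemployed.

Labor force = 0.6988 × 236.89 = 165.54 million.
Unemployed = 0.0861 × 165.54 ≈ 14.25 million.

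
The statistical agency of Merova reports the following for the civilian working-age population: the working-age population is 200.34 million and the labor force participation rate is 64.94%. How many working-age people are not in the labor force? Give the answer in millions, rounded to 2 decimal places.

About 70.24 million are not in the labor force.

Share not in the labor force = 1 − 0.6494 = 0.3506.
Not in labor force = 0.3506 × 200.34 ≈ 70.24 million.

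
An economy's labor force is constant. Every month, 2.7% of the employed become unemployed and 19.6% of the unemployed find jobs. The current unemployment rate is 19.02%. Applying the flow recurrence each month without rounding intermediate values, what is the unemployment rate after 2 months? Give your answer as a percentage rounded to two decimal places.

With a fixed labor force, u_{t+1} = u_t + s·(1−u_t) − f·u_t = u_t·(1−s−f) + s.
Here 1−s−f = 0.777 and s = 0.027.
u_1 = 0.190200 × 0.777 + 0.027 = 0.174785.
u_2 = 0.174785 × 0.777 + 0.027 = 0.162808.

Unemployment rate after two months ≈ 16.28%.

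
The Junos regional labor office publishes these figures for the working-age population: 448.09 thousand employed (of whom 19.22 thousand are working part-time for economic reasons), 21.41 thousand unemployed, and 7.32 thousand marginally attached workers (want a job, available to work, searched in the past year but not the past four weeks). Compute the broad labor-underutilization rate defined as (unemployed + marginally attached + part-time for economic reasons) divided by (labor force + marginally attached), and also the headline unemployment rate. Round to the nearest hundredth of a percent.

Broad underutilization rate ≈ 10.06%; headline unemployment rate ≈ 4.56%.

Labor force = 448.09 + 21.41 = 469.50 thousand.
Numerator = 21.41 + 7.32 + 19.22 = 47.95 thousand.
Denominator = 469.50 + 7.32 = 476.82 thousand.
Broad rate = 47.95 / 476.82 = 10.06%.
Headline unemployment rate = 21.41 / 469.50 = 4.56%.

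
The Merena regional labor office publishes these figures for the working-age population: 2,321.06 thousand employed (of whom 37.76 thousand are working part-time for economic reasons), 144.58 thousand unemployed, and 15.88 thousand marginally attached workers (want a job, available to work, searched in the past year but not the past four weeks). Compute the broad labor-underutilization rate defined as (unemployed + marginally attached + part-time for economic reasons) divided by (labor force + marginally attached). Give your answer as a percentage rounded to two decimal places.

Labor force = 2,321.06 + 144.58 = 2,465.64 thousand.
Numerator = 144.58 + 15.88 + 37.76 = 198.22 thousand.
Denominator = 2,465.64 + 15.88 = 2,481.52 thousand.
Broad rate = 198.22 / 2,481.52 = 7.99%.

Broad underutilization rate ≈ 7.99%.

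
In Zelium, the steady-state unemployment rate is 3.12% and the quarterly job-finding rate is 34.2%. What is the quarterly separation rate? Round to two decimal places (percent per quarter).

From u* = s/(s+f): s = u·f/(1−u).
s = 0.0312 × 34.2 / (1 − 0.0312) = 1.0670 / 0.9688 ≈ 1.10% per quarter.

Separation rate ≈ 1.10% per quarter.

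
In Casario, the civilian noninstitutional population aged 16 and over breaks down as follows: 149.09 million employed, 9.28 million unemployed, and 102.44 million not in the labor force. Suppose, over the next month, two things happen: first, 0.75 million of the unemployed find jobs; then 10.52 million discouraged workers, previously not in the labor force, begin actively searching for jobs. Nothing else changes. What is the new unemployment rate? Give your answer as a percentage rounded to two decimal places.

New unemployment rate ≈ 11.28%.

Initially, labor force = 149.09 + 9.28 = 158.37 million, so u = 9.28/158.37 = 5.86%.
After the first change, unemployed falls and employed rises by 0.75; labor force unchanged → E = 149.84, U = 8.53, labor force = 158.37 million.
After the second change, unemployed and labor force both rise by 10.52 → E = 149.84, U = 19.05, labor force = 168.89 million.
New unemployment rate = 19.05 / 168.89 = 11.28%.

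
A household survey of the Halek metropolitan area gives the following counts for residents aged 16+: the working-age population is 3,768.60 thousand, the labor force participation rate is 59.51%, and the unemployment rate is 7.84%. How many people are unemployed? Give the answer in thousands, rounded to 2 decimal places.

Labor force = 0.5951 × 3,768.60 = 2,242.69 thousand.
Unemployed = 0.0784 × 2,242.69 ≈ 175.83 thousand.

About 175.83 thousand are unemployed.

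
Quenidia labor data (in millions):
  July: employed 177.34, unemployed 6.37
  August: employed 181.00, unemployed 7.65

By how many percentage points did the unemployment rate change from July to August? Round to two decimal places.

The unemployment rate changed by +0.59 percentage points.

July: labor force = 177.34 + 6.37 = 183.71; u = 6.37/183.71 = 3.47%.
August: labor force = 181.00 + 7.65 = 188.65; u = 7.65/188.65 = 4.06%.
Change = 4.06% − 3.47% = +0.59 pp.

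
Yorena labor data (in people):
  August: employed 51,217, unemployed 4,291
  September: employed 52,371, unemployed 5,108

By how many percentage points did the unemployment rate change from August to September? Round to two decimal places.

August: labor force = 51,217 + 4,291 = 55,508; u = 4,291/55,508 = 7.73%.
September: labor force = 52,371 + 5,108 = 57,479; u = 5,108/57,479 = 8.89%.
Change = 8.89% − 7.73% = +1.16 pp.

The unemployment rate changed by +1.16 percentage points.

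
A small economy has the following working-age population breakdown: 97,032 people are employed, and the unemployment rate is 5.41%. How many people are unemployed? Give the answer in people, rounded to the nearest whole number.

About 5,550 are unemployed.

Let U be the number unemployed. The labor force is E + U, and U/(E+U) = 0.0541.
So U = 0.0541 × 97,032 / (1 − 0.0541) = 5249.43 / 0.9459 ≈ 5,550.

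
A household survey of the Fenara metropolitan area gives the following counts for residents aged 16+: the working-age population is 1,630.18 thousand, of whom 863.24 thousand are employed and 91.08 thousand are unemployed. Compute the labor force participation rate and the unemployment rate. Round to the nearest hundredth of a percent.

Labor force = employed + unemployed = 863.24 + 91.08 = 954.32 thousand.
Unemployment rate = 91.08 / 954.32 = 9.54%.
Labor force participation rate = 954.32 / 1,630.18 = 58.54%.

Labor force participation rate ≈ 58.54%; unemployment rate ≈ 9.54%.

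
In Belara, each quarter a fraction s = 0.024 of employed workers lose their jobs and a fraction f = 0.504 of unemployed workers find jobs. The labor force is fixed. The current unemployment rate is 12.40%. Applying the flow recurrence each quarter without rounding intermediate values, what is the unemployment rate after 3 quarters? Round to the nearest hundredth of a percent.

With a fixed labor force, u_{t+1} = u_t + s·(1−u_t) − f·u_t = u_t·(1−s−f) + s.
Here 1−s−f = 0.472 and s = 0.024.
u_1 = 0.124000 × 0.472 + 0.024 = 0.082528.
u_2 = 0.082528 × 0.472 + 0.024 = 0.062953.
u_3 = 0.062953 × 0.472 + 0.024 = 0.053714.

Unemployment rate after three quarters ≈ 5.37%.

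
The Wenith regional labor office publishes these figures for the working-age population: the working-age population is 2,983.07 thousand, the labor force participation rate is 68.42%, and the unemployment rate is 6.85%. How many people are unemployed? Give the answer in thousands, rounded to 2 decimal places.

Labor force = 0.6842 × 2,983.07 = 2,041.02 thousand.
Unemployed = 0.0685 × 2,041.02 ≈ 139.81 thousand.

About 139.81 thousand are unemployed.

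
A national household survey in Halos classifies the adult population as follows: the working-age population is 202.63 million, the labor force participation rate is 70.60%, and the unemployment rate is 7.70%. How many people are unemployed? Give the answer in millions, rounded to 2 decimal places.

Labor force = 0.7060 × 202.63 = 143.06 million.
Unemployed = 0.0770 × 143.06 ≈ 11.02 million.

About 11.02 million are unemployed.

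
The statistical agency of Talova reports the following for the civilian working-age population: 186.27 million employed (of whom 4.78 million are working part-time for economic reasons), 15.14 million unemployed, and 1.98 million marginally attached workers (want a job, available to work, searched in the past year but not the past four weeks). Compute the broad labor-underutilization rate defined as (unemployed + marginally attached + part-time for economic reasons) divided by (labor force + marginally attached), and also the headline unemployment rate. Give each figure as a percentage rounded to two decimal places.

Labor force = 186.27 + 15.14 = 201.41 million.
Numerator = 15.14 + 1.98 + 4.78 = 21.90 million.
Denominator = 201.41 + 1.98 = 203.39 million.
Broad rate = 21.90 / 203.39 = 10.77%.
Headline unemployment rate = 15.14 / 201.41 = 7.52%.

Broad underutilization rate ≈ 10.77%; headline unemployment rate ≈ 7.52%.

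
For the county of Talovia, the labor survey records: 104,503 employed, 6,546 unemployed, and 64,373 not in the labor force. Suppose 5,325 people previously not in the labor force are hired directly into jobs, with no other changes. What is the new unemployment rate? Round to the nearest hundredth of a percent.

Initially, labor force = 104,503 + 6,546 = 111,049, so u = 6,546/111,049 = 5.89%.
After the change, employed and labor force both rise by 5,325; unemployed unchanged → E = 109,828, U = 6,546, labor force = 116,374.
New unemployment rate = 6,546 / 116,374 = 5.62%.

New unemployment rate ≈ 5.62%.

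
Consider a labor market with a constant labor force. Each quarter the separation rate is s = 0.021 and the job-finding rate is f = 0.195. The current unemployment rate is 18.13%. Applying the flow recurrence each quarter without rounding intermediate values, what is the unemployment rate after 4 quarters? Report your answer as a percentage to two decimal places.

With a fixed labor force, u_{t+1} = u_t + s·(1−u_t) − f·u_t = u_t·(1−s−f) + s.
Here 1−s−f = 0.784 and s = 0.021.
u_1 = 0.181300 × 0.784 + 0.021 = 0.163139.
u_2 = 0.163139 × 0.784 + 0.021 = 0.148901.
u_3 = 0.148901 × 0.784 + 0.021 = 0.137738.
u_4 = 0.137738 × 0.784 + 0.021 = 0.128987.

Unemployment rate after four quarters ≈ 12.90%.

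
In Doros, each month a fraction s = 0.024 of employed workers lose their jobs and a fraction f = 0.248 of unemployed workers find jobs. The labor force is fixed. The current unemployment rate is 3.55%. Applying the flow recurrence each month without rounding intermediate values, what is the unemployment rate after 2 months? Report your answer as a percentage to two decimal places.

Unemployment rate after two months ≈ 6.03%.

With a fixed labor force, u_{t+1} = u_t + s·(1−u_t) − f·u_t = u_t·(1−s−f) + s.
Here 1−s−f = 0.728 and s = 0.024.
u_1 = 0.035500 × 0.728 + 0.024 = 0.049844.
u_2 = 0.049844 × 0.728 + 0.024 = 0.060286.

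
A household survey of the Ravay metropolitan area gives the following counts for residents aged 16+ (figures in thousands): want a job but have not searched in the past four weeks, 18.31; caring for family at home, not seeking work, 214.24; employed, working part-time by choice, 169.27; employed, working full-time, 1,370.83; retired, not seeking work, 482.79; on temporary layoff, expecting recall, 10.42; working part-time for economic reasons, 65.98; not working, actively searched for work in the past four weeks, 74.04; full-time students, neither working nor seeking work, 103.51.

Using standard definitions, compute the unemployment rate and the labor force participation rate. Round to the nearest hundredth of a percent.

Unemployment rate ≈ 5.00%; labor force participation rate ≈ 67.37%.

Employed = 169.27 + 1,370.83 + 65.98 = 1,606.08 thousand (anyone who worked, including part-time for economic reasons, counts as employed).
Unemployed = 10.42 + 74.04 = 84.46 thousand (jobless and actively searching, or on temporary layoff).
Labor force = 1,606.08 + 84.46 = 1,690.54 thousand.
Not in labor force = 18.31 + 214.24 + 482.79 + 103.51 = 818.85 thousand (those not working and not actively searching are outside the labor force — including those who want a job but have given up searching).
Civilian working-age population = 1,690.54 + 818.85 = 2,509.39 thousand.
Unemployment rate = 84.46 / 1,690.54 = 5.00%.
Labor force participation rate = 1,690.54 / 2,509.39 = 67.37%.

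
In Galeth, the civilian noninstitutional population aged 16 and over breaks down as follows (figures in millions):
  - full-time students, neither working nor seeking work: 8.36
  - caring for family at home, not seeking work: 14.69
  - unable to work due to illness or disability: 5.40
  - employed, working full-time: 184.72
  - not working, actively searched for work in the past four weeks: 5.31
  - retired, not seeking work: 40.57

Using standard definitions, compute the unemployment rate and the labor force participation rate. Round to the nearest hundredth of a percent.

Unemployment rate ≈ 2.79%; labor force participation rate ≈ 73.36%.

Employed = 184.72 million.
Unemployed = 5.31 million.
Labor force = 184.72 + 5.31 = 190.03 million.
Not in labor force = 8.36 + 14.69 + 5.40 + 40.57 = 69.02 million (those not working and not actively searching are outside the labor force).
Civilian working-age population = 190.03 + 69.02 = 259.05 million.
Unemployment rate = 5.31 / 190.03 = 2.79%.
Labor force participation rate = 190.03 / 259.05 = 73.36%.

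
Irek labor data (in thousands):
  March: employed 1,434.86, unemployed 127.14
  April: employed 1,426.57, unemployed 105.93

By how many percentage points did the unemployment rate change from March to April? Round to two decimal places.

March: labor force = 1,434.86 + 127.14 = 1,562.00; u = 127.14/1,562.00 = 8.14%.
April: labor force = 1,426.57 + 105.93 = 1,532.50; u = 105.93/1,532.50 = 6.91%.
Change = 6.91% − 8.14% = −1.23 pp.

The unemployment rate changed by −1.23 percentage points.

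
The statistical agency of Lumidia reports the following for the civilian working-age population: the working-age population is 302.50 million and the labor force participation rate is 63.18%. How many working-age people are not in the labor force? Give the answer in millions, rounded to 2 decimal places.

About 111.38 million are not in the labor force.

Share not in the labor force = 1 − 0.6318 = 0.3682.
Not in labor force = 0.3682 × 302.50 ≈ 111.38 million.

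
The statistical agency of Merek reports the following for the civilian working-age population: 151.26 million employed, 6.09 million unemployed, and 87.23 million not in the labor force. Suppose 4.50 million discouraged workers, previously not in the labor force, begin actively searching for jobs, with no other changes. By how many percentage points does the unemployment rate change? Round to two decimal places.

Initially, labor force = 151.26 + 6.09 = 157.35 million, so u = 6.09/157.35 = 3.87%.
After the change, unemployed and labor force both rise by 4.50 → E = 151.26, U = 10.59, labor force = 161.85 million.
New unemployment rate = 10.59 / 161.85 = 6.54%.
Change = 6.54% − 3.87% = +2.67 percentage points.

The unemployment rate changes by +2.67 percentage points.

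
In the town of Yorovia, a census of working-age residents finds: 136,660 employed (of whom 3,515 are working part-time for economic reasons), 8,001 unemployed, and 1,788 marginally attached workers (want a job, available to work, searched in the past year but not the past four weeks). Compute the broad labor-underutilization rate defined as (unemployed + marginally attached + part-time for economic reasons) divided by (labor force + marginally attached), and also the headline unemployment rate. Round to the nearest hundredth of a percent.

Labor force = 136,660 + 8,001 = 144,661.
Numerator = 8,001 + 1,788 + 3,515 = 13,304.
Denominator = 144,661 + 1,788 = 146,449.
Broad rate = 13,304 / 146,449 = 9.08%.
Headline unemployment rate = 8,001 / 144,661 = 5.53%.

Broad underutilization rate ≈ 9.08%; headline unemployment rate ≈ 5.53%.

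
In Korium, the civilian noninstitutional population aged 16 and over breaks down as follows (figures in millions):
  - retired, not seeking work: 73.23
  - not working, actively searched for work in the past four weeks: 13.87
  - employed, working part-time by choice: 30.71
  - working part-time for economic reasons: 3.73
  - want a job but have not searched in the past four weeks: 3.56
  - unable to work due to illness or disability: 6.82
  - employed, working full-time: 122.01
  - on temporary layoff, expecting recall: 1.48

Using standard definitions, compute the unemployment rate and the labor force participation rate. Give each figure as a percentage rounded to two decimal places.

Employed = 30.71 + 3.73 + 122.01 = 156.45 million (anyone who worked, including part-time for economic reasons, counts as employed).
Unemployed = 13.87 + 1.48 = 15.35 million (jobless and actively searching, or on temporary layoff).
Labor force = 156.45 + 15.35 = 171.80 million.
Not in labor force = 73.23 + 3.56 + 6.82 = 83.61 million (those not working and not actively searching are outside the labor force — including those who want a job but have given up searching).
Civilian working-age population = 171.80 + 83.61 = 255.41 million.
Unemployment rate = 15.35 / 171.80 = 8.93%.
Labor force participation rate = 171.80 / 255.41 = 67.26%.

Unemployment rate ≈ 8.93%; labor force participation rate ≈ 67.26%.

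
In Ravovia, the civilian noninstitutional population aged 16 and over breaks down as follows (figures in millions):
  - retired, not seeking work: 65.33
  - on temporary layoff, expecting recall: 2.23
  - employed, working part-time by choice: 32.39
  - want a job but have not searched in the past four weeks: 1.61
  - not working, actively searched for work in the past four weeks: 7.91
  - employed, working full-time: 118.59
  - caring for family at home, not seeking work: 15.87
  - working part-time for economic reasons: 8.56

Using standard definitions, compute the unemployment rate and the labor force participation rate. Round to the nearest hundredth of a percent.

Employed = 32.39 + 118.59 + 8.56 = 159.54 million (anyone who worked, including part-time for economic reasons, counts as employed).
Unemployed = 2.23 + 7.91 = 10.14 million (jobless and actively searching, or on temporary layoff).
Labor force = 159.54 + 10.14 = 169.68 million.
Not in labor force = 65.33 + 1.61 + 15.87 = 82.81 million (those not working and not actively searching are outside the labor force — including those who want a job but have given up searching).
Civilian working-age population = 169.68 + 82.81 = 252.49 million.
Unemployment rate = 10.14 / 169.68 = 5.98%.
Labor force participation rate = 169.68 / 252.49 = 67.20%.

Unemployment rate ≈ 5.98%; labor force participation rate ≈ 67.20%.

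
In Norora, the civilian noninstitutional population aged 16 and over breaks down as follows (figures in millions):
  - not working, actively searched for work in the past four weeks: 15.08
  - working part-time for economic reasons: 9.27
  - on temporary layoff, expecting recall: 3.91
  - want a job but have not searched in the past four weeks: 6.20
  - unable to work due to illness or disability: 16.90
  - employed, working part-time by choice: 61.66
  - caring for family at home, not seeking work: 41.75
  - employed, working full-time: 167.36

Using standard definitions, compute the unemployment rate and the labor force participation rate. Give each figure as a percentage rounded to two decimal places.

Unemployment rate ≈ 7.38%; labor force participation rate ≈ 79.87%.

Employed = 9.27 + 61.66 + 167.36 = 238.29 million (anyone who worked, including part-time for economic reasons, counts as employed).
Unemployed = 15.08 + 3.91 = 18.99 million (jobless and actively searching, or on temporary layoff).
Labor force = 238.29 + 18.99 = 257.28 million.
Not in labor force = 6.20 + 16.90 + 41.75 = 64.85 million (those not working and not actively searching are outside the labor force — including those who want a job but have given up searching).
Civilian working-age population = 257.28 + 64.85 = 322.13 million.
Unemployment rate = 18.99 / 257.28 = 7.38%.
Labor force participation rate = 257.28 / 322.13 = 79.87%.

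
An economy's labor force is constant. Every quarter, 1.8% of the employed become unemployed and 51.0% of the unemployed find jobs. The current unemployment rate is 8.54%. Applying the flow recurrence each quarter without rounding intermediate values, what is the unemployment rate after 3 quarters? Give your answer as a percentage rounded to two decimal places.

Unemployment rate after three quarters ≈ 3.95%.

With a fixed labor force, u_{t+1} = u_t + s·(1−u_t) − f·u_t = u_t·(1−s−f) + s.
Here 1−s−f = 0.472 and s = 0.018.
u_1 = 0.085400 × 0.472 + 0.018 = 0.058309.
u_2 = 0.058309 × 0.472 + 0.018 = 0.045522.
u_3 = 0.045522 × 0.472 + 0.018 = 0.039486.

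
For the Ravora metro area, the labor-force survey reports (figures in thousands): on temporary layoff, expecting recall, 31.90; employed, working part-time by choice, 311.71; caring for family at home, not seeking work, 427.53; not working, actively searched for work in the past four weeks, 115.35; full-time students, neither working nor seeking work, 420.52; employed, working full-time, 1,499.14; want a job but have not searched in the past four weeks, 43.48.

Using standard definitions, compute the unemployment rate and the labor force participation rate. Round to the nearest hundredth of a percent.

Employed = 311.71 + 1,499.14 = 1,810.85 thousand.
Unemployed = 31.90 + 115.35 = 147.25 thousand (jobless and actively searching, or on temporary layoff).
Labor force = 1,810.85 + 147.25 = 1,958.10 thousand.
Not in labor force = 427.53 + 420.52 + 43.48 = 891.53 thousand (those not working and not actively searching are outside the labor force — including those who want a job but have given up searching).
Civilian working-age population = 1,958.10 + 891.53 = 2,849.63 thousand.
Unemployment rate = 147.25 / 1,958.10 = 7.52%.
Labor force participation rate = 1,958.10 / 2,849.63 = 68.71%.

Unemployment rate ≈ 7.52%; labor force participation rate ≈ 68.71%.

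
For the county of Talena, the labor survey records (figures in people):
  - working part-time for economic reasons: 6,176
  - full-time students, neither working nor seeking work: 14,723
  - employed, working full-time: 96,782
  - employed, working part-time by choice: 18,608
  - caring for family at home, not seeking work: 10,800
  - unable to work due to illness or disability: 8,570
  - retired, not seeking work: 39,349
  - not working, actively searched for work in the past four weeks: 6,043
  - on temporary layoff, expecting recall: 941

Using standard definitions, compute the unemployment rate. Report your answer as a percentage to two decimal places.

Unemployment rate ≈ 5.43%.

Employed = 6,176 + 96,782 + 18,608 = 121,566 (anyone who worked, including part-time for economic reasons, counts as employed).
Unemployed = 6,043 + 941 = 6,984 (jobless and actively searching, or on temporary layoff).
Labor force = 121,566 + 6,984 = 128,550.
Unemployment rate = 6,984 / 128,550 = 5.43%.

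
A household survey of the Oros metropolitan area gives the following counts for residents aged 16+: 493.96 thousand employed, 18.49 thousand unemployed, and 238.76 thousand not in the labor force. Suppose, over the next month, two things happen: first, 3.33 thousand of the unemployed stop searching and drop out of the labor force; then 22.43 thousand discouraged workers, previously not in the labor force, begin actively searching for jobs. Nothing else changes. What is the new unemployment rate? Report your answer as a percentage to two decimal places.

Initially, labor force = 493.96 + 18.49 = 512.45 thousand, so u = 18.49/512.45 = 3.61%.
After the first change, unemployed and labor force both fall by 3.33 → E = 493.96, U = 15.16, labor force = 509.12 thousand.
After the second change, unemployed and labor force both rise by 22.43 → E = 493.96, U = 37.59, labor force = 531.55 thousand.
New unemployment rate = 37.59 / 531.55 = 7.07%.

New unemployment rate ≈ 7.07%.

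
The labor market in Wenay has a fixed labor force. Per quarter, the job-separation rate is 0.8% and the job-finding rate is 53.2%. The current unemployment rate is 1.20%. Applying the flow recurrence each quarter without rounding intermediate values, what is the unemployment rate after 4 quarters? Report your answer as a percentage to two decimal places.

With a fixed labor force, u_{t+1} = u_t + s·(1−u_t) − f·u_t = u_t·(1−s−f) + s.
Here 1−s−f = 0.460 and s = 0.008.
u_1 = 0.012000 × 0.460 + 0.008 = 0.013520.
u_2 = 0.013520 × 0.460 + 0.008 = 0.014219.
u_3 = 0.014219 × 0.460 + 0.008 = 0.014541.
u_4 = 0.014541 × 0.460 + 0.008 = 0.014689.

Unemployment rate after four quarters ≈ 1.47%.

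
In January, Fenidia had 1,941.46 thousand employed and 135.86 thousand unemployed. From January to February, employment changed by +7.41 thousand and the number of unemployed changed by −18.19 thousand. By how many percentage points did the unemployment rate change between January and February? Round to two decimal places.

The unemployment rate changed by −0.85 percentage points.

January: labor force = 1,941.46 + 135.86 = 2,077.32; u = 135.86/2,077.32 = 6.54%.
February: labor force = 1,948.87 + 117.67 = 2,066.54; u = 117.67/2,066.54 = 5.69%.
Change = 5.69% − 6.54% = −0.85 pp.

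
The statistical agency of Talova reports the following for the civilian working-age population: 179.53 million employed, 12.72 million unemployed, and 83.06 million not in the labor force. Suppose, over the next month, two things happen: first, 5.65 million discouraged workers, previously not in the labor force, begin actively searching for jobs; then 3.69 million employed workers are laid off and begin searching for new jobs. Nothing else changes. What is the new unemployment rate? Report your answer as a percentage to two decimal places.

New unemployment rate ≈ 11.15%.

Initially, labor force = 179.53 + 12.72 = 192.25 million, so u = 12.72/192.25 = 6.62%.
After the first change, unemployed and labor force both rise by 5.65 → E = 179.53, U = 18.37, labor force = 197.90 million.
After the second change, employed falls and unemployed rises by 3.69; labor force unchanged → E = 175.84, U = 22.06, labor force = 197.90 million.
New unemployment rate = 22.06 / 197.90 = 11.15%.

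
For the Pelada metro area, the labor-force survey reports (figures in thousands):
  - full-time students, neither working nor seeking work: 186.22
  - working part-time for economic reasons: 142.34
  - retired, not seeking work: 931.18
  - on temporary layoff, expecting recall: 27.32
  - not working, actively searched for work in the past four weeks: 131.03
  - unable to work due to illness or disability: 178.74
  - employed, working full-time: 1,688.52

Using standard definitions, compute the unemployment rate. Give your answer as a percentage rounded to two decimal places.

Unemployment rate ≈ 7.96%.

Employed = 142.34 + 1,688.52 = 1,830.86 thousand (anyone who worked, including part-time for economic reasons, counts as employed).
Unemployed = 27.32 + 131.03 = 158.35 thousand (jobless and actively searching, or on temporary layoff).
Labor force = 1,830.86 + 158.35 = 1,989.21 thousand.
Unemployment rate = 158.35 / 1,989.21 = 7.96%.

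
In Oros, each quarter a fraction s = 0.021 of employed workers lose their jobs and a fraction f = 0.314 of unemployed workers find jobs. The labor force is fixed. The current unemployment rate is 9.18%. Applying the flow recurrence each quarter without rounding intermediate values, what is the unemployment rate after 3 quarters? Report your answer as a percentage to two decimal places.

With a fixed labor force, u_{t+1} = u_t + s·(1−u_t) − f·u_t = u_t·(1−s−f) + s.
Here 1−s−f = 0.665 and s = 0.021.
u_1 = 0.091800 × 0.665 + 0.021 = 0.082047.
u_2 = 0.082047 × 0.665 + 0.021 = 0.075561.
u_3 = 0.075561 × 0.665 + 0.021 = 0.071248.

Unemployment rate after three quarters ≈ 7.12%.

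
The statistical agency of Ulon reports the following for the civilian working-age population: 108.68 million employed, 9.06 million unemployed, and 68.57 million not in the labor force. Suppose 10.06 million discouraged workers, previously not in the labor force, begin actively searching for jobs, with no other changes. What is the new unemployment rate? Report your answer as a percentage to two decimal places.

New unemployment rate ≈ 14.96%.

Initially, labor force = 108.68 + 9.06 = 117.74 million, so u = 9.06/117.74 = 7.69%.
After the change, unemployed and labor force both rise by 10.06 → E = 108.68, U = 19.12, labor force = 127.80 million.
New unemployment rate = 19.12 / 127.80 = 14.96%.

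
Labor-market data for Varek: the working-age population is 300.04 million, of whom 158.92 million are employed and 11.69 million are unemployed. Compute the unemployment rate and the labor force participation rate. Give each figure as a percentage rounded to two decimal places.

Unemployment rate ≈ 6.85%; labor force participation rate ≈ 56.86%.

Labor force = employed + unemployed = 158.92 + 11.69 = 170.61 million.
Unemployment rate = 11.69 / 170.61 = 6.85%.
Labor force participation rate = 170.61 / 300.04 = 56.86%.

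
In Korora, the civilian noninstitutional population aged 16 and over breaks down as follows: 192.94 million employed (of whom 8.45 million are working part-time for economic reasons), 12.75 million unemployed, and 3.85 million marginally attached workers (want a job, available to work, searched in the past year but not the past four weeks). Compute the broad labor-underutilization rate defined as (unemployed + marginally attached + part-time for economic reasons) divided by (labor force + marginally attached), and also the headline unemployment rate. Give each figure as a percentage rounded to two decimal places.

Labor force = 192.94 + 12.75 = 205.69 million.
Numerator = 12.75 + 3.85 + 8.45 = 25.05 million.
Denominator = 205.69 + 3.85 = 209.54 million.
Broad rate = 25.05 / 209.54 = 11.95%.
Headline unemployment rate = 12.75 / 205.69 = 6.20%.

Broad underutilization rate ≈ 11.95%; headline unemployment rate ≈ 6.20%.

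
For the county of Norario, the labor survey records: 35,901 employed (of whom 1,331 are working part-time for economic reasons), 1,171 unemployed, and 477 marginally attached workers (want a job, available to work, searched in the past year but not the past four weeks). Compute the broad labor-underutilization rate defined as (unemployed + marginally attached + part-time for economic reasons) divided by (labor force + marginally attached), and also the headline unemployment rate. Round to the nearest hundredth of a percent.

Labor force = 35,901 + 1,171 = 37,072.
Numerator = 1,171 + 477 + 1,331 = 2,979.
Denominator = 37,072 + 477 = 37,549.
Broad rate = 2,979 / 37,549 = 7.93%.
Headline unemployment rate = 1,171 / 37,072 = 3.16%.

Broad underutilization rate ≈ 7.93%; headline unemployment rate ≈ 3.16%.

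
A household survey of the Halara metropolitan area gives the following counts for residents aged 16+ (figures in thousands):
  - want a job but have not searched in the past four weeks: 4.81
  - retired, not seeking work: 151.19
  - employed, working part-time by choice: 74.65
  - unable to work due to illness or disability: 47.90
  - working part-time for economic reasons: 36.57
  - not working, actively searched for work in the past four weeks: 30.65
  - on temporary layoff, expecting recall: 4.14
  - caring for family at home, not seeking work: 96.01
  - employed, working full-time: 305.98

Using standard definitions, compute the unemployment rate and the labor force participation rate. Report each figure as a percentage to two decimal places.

Employed = 74.65 + 36.57 + 305.98 = 417.20 thousand (anyone who worked, including part-time for economic reasons, counts as employed).
Unemployed = 30.65 + 4.14 = 34.79 thousand (jobless and actively searching, or on temporary layoff).
Labor force = 417.20 + 34.79 = 451.99 thousand.
Not in labor force = 4.81 + 151.19 + 47.90 + 96.01 = 299.91 thousand (those not working and not actively searching are outside the labor force — including those who want a job but have given up searching).
Civilian working-age population = 451.99 + 299.91 = 751.90 thousand.
Unemployment rate = 34.79 / 451.99 = 7.70%.
Labor force participation rate = 451.99 / 751.90 = 60.11%.

Unemployment rate ≈ 7.70%; labor force participation rate ≈ 60.11%.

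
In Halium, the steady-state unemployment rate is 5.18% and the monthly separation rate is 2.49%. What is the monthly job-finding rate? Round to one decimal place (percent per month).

From u* = s/(s+f): f = s·(1−u)/u.
f = 2.49 × (1 − 0.0518) / 0.0518 = 2.3610 / 0.0518 ≈ 45.6% per month.

Job-finding rate ≈ 45.6% per month.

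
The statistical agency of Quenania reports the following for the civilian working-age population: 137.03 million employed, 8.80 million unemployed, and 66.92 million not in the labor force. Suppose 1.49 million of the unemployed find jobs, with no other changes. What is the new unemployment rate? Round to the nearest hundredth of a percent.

Initially, labor force = 137.03 + 8.80 = 145.83 million, so u = 8.80/145.83 = 6.03%.
After the change, unemployed falls and employed rises by 1.49; labor force unchanged → E = 138.52, U = 7.31, labor force = 145.83 million.
New unemployment rate = 7.31 / 145.83 = 5.01%.

New unemployment rate ≈ 5.01%.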